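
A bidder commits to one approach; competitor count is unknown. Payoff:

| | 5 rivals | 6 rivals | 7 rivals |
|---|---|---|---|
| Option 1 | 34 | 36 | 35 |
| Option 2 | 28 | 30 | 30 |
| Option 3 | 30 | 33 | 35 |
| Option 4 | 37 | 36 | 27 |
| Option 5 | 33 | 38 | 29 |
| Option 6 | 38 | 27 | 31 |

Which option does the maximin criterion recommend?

Row minima: Option 1=34, Option 2=28, Option 3=30, Option 4=27, Option 5=29, Option 6=27
Best worst-case = 34 → Option 1.

Option 1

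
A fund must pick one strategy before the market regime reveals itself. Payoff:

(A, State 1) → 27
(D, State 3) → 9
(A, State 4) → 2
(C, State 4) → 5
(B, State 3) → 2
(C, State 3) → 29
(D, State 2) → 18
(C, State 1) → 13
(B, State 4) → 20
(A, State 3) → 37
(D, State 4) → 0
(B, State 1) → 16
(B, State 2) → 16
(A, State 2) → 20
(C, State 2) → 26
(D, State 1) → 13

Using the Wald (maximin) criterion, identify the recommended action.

Row minima: A=2, B=2, C=5, D=0
Best worst-case = 5 → C.

C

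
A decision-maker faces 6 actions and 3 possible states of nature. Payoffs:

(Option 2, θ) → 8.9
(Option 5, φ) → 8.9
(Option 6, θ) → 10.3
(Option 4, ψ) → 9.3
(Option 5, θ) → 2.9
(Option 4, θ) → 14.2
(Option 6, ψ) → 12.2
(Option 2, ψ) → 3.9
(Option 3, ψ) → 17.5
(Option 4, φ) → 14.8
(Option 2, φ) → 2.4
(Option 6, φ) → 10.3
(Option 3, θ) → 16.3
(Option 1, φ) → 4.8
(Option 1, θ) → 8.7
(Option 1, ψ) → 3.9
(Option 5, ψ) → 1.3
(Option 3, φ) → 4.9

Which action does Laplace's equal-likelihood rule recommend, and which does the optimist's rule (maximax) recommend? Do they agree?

Row averages: Option 1=5.8, Option 2=76/15, Option 3=12.9, Option 4=383/30, Option 5=131/30, Option 6=164/15
Highest average = 12.9 → Option 3.
Row maxima: Option 1=8.7, Option 2=8.9, Option 3=17.5, Option 4=14.8, Option 5=8.9, Option 6=12.2
Best best-case = 17.5 → Option 3.

laplace → Option 3; maximax → Option 3 (agree)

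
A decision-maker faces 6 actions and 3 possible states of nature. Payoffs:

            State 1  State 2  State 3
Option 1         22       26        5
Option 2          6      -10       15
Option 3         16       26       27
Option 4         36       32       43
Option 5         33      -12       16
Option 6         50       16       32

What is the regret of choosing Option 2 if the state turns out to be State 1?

Best payoff under State 1 is 50.
Regret = 50 − 6 = 44.

44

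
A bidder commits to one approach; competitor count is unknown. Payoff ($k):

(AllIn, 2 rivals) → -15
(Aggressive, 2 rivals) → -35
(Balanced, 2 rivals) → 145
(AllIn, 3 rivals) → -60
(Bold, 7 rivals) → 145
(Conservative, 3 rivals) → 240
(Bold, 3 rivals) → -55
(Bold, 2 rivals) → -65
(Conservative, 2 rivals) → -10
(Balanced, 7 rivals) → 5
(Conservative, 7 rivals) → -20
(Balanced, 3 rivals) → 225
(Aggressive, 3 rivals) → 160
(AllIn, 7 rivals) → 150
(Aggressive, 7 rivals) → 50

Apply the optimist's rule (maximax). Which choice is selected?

Conservative

Row maxima: Conservative=240, Balanced=225, Aggressive=160, Bold=145, AllIn=150
Best best-case = 240 → Conservative.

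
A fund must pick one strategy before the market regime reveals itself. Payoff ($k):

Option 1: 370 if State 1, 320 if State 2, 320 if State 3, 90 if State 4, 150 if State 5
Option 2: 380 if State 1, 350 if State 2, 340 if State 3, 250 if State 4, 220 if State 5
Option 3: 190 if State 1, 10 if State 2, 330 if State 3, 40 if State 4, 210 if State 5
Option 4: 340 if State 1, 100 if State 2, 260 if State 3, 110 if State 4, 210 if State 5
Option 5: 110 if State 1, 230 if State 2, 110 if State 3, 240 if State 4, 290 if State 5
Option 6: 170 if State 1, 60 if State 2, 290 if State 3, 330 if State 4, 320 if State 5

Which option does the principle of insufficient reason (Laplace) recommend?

Option 2

Row averages: Option 1=250, Option 2=308, Option 3=156, Option 4=204, Option 5=196, Option 6=234
Highest average = 308 → Option 2.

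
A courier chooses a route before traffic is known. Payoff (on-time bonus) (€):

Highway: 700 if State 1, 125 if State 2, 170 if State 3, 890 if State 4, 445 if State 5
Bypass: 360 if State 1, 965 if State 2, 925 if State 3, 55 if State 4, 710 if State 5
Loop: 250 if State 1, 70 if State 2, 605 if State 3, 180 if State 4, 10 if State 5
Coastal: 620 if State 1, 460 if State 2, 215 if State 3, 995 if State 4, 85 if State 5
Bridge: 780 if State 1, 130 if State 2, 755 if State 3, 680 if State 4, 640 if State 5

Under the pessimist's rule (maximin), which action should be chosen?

Bridge

Row minima: Highway=125, Bypass=55, Loop=10, Coastal=85, Bridge=130
Best worst-case = 130 → Bridge.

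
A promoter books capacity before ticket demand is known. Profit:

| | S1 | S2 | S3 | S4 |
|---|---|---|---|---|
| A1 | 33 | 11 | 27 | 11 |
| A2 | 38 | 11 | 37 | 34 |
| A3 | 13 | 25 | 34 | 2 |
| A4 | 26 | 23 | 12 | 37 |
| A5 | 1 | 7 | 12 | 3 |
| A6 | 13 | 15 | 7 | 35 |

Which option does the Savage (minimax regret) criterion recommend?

Column bests: S1=38, S2=25, S3=37, S4=37.
A1 regrets: 5, 14, 10, 26 → max 26
A2 regrets: 0, 14, 0, 3 → max 14
A3 regrets: 25, 0, 3, 35 → max 35
A4 regrets: 12, 2, 25, 0 → max 25
A5 regrets: 37, 18, 25, 34 → max 37
A6 regrets: 25, 10, 30, 2 → max 30
Smallest max regret = 14 → A2.

A2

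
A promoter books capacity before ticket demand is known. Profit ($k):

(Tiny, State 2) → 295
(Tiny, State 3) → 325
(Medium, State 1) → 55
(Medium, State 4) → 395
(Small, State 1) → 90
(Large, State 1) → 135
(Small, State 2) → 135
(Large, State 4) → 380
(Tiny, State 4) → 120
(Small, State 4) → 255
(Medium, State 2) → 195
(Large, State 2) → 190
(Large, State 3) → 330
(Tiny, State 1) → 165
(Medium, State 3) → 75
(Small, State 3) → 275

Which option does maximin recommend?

Row minima: Tiny=120, Small=90, Medium=55, Large=135
Best worst-case = 135 → Large.

Large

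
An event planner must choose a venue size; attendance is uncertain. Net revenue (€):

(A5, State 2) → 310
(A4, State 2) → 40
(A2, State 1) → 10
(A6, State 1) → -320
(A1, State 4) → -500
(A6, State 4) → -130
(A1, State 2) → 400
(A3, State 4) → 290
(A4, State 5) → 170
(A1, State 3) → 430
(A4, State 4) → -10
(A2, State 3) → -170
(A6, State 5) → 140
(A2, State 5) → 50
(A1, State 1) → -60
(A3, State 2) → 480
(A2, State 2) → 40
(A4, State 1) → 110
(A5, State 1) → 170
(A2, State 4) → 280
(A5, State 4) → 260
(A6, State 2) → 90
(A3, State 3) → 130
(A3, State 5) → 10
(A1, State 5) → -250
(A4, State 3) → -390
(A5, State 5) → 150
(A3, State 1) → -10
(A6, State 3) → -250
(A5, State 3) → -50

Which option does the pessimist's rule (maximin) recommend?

Row minima: A1=-500, A2=-170, A3=-10, A4=-390, A5=-50, A6=-320
Best worst-case = -10 → A3.

A3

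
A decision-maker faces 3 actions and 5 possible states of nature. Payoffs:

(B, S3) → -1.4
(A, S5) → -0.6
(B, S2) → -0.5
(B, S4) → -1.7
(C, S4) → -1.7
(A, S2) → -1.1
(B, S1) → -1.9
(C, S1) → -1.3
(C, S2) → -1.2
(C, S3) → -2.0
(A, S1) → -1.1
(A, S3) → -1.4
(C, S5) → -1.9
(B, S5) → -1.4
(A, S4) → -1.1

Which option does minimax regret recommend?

Column bests: S1=-1.1, S2=-0.5, S3=-1.4, S4=-1.1, S5=-0.6.
A regrets: 0.0, 0.6, 0.0, 0.0, 0.0 → max 0.6
B regrets: 0.8, 0.0, 0.0, 0.6, 0.8 → max 0.8
C regrets: 0.2, 0.7, 0.6, 0.6, 1.3 → max 1.3
Smallest max regret = 0.6 → A.

A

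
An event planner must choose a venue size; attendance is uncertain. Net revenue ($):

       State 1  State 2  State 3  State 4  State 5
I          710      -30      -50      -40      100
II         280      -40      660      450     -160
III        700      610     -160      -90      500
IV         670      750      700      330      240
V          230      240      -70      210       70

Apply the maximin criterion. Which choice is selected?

IV

Row minima: I=-50, II=-160, III=-160, IV=240, V=-70
Best worst-case = 240 → IV.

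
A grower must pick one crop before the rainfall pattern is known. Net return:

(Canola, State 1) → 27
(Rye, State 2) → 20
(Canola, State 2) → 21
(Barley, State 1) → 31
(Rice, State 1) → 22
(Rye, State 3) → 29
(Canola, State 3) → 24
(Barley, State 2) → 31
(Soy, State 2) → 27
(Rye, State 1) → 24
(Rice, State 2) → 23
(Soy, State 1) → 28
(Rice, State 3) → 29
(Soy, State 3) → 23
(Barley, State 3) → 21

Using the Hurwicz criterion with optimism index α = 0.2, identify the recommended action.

Soy

Soy: 0.2·28 + 0.8·23 = 24
Rice: 0.2·29 + 0.8·22 = 23.4
Canola: 0.2·27 + 0.8·21 = 22.2
Rye: 0.2·29 + 0.8·20 = 21.8
Barley: 0.2·31 + 0.8·21 = 23
Highest Hurwicz score = 24 → Soy.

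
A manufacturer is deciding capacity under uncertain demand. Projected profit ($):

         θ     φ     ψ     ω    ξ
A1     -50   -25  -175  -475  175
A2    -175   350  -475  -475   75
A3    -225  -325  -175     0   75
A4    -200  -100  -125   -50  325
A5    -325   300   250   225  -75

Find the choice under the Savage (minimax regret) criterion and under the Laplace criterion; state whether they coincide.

Column bests: θ=-50, φ=350, ψ=250, ω=225, ξ=325.
A1 regrets: 0, 375, 425, 700, 150 → max 700
A2 regrets: 125, 0, 725, 700, 250 → max 725
A3 regrets: 175, 675, 425, 225, 250 → max 675
A4 regrets: 150, 450, 375, 275, 0 → max 450
A5 regrets: 275, 50, 0, 0, 400 → max 400
Smallest max regret = 400 → A5.
Row averages: A1=-110, A2=-140, A3=-130, A4=-30, A5=75
Highest average = 75 → A5.

minimax regret → A5; laplace → A5 (agree)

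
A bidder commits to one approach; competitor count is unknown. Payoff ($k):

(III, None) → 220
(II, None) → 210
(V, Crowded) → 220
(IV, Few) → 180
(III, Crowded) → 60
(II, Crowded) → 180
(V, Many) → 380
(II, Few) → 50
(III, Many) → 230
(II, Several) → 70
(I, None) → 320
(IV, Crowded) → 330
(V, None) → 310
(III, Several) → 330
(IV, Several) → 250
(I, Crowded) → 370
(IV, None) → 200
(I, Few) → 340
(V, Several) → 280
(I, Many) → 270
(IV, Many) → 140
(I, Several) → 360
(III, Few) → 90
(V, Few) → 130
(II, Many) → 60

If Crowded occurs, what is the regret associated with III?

310

Best payoff under Crowded is 370.
Regret = 370 − 60 = 310.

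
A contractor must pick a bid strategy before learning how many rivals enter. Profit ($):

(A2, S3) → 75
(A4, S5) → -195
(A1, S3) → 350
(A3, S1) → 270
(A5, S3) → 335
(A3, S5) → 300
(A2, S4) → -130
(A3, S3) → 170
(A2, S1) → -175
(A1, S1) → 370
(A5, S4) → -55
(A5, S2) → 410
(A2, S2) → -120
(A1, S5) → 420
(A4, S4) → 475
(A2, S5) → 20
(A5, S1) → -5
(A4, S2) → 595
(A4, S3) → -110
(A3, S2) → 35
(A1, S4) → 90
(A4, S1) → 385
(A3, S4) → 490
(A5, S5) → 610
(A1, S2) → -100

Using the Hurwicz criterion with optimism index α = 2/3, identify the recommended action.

A1: 2/3·420 + 1/3·(-100) = 740/3
A2: 2/3·75 + 1/3·(-175) = -25/3
A3: 2/3·490 + 1/3·35 = 1015/3
A4: 2/3·595 + 1/3·(-195) = 995/3
A5: 2/3·610 + 1/3·(-55) = 1165/3
Highest Hurwicz score = 1165/3 → A5.

A5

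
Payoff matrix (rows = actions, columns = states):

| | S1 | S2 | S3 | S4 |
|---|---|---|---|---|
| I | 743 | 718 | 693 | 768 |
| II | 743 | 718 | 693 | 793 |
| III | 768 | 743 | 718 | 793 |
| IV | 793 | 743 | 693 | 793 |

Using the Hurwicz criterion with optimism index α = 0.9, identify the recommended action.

I: 0.9·768 + 0.1·693 = 760.5
II: 0.9·793 + 0.1·693 = 783
III: 0.9·793 + 0.1·718 = 785.5
IV: 0.9·793 + 0.1·693 = 783
Highest Hurwicz score = 785.5 → III.

III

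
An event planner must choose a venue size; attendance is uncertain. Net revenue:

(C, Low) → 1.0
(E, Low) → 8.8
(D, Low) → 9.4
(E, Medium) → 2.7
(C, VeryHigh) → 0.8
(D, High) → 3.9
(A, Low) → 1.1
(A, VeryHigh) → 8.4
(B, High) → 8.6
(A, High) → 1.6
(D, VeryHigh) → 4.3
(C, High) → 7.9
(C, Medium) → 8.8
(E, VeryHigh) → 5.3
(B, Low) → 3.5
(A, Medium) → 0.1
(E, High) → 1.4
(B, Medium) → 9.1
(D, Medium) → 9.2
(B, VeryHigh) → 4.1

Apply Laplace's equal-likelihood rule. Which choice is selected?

Row averages: A=2.8, B=6.325, C=4.625, D=6.7, E=4.55
Highest average = 6.7 → D.

D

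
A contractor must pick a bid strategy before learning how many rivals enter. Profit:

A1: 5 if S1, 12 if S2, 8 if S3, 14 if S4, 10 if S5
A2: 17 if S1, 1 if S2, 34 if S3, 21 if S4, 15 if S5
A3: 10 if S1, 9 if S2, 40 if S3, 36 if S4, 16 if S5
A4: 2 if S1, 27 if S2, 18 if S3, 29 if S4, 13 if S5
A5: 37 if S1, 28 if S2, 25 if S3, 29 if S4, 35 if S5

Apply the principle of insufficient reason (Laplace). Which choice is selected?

Row averages: A1=9.8, A2=17.6, A3=22.2, A4=17.8, A5=30.8
Highest average = 30.8 → A5.

A5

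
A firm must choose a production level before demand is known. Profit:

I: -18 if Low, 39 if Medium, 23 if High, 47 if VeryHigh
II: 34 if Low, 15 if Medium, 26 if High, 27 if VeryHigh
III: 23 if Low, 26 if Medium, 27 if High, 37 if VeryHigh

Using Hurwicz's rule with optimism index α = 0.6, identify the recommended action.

I: 0.6·47 + 0.4·(-18) = 21
II: 0.6·34 + 0.4·15 = 26.4
III: 0.6·37 + 0.4·23 = 31.4
Highest Hurwicz score = 31.4 → III.

III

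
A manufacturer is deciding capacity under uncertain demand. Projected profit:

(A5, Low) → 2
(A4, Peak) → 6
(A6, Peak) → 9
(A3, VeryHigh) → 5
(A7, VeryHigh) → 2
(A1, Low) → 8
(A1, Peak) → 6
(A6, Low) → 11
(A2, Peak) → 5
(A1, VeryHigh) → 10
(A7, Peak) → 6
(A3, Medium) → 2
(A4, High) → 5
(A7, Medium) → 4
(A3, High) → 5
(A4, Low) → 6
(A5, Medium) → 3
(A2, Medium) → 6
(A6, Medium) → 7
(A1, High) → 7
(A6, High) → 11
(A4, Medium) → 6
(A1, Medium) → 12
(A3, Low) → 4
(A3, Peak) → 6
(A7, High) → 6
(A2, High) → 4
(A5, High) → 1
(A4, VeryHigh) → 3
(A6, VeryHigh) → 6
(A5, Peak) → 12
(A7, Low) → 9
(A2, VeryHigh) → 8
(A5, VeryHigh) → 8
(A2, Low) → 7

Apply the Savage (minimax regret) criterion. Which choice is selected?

Column bests: Low=11, Medium=12, High=11, VeryHigh=10, Peak=12.
A1 regrets: 3, 0, 4, 0, 6 → max 6
A2 regrets: 4, 6, 7, 2, 7 → max 7
A3 regrets: 7, 10, 6, 5, 6 → max 10
A4 regrets: 5, 6, 6, 7, 6 → max 7
A5 regrets: 9, 9, 10, 2, 0 → max 10
A6 regrets: 0, 5, 0, 4, 3 → max 5
A7 regrets: 2, 8, 5, 8, 6 → max 8
Smallest max regret = 5 → A6.

A6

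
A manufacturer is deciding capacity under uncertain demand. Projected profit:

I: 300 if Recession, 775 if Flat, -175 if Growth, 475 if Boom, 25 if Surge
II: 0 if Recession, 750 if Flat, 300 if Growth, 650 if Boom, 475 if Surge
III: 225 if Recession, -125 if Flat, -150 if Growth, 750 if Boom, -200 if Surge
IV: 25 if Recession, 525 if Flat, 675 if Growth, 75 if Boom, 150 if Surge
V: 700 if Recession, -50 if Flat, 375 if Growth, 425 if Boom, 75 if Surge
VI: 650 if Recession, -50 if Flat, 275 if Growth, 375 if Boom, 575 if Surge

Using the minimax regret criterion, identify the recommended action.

IV

Column bests: Recession=700, Flat=775, Growth=675, Boom=750, Surge=575.
I regrets: 400, 0, 850, 275, 550 → max 850
II regrets: 700, 25, 375, 100, 100 → max 700
III regrets: 475, 900, 825, 0, 775 → max 900
IV regrets: 675, 250, 0, 675, 425 → max 675
V regrets: 0, 825, 300, 325, 500 → max 825
VI regrets: 50, 825, 400, 375, 0 → max 825
Smallest max regret = 675 → IV.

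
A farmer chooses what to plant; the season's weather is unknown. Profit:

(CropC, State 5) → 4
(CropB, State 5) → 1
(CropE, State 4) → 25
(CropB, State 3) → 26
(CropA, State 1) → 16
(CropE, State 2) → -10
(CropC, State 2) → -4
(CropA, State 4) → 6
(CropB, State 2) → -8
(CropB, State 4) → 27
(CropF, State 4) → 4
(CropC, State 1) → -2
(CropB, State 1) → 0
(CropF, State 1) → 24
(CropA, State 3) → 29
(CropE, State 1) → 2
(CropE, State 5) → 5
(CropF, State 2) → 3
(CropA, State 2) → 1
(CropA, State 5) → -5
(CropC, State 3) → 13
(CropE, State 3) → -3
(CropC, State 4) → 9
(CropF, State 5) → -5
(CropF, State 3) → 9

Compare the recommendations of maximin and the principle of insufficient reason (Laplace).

Row minima: CropA=-5, CropF=-5, CropE=-10, CropC=-4, CropB=-8
Best worst-case = -4 → CropC.
Row averages: CropA=9.4, CropF=7, CropE=3.8, CropC=4, CropB=9.2
Highest average = 9.4 → CropA.

maximin → CropC; laplace → CropA (disagree)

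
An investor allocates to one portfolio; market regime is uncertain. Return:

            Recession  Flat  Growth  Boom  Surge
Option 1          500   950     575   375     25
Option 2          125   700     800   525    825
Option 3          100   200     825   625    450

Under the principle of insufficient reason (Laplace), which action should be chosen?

Row averages: Option 1=485, Option 2=595, Option 3=440
Highest average = 595 → Option 2.

Option 2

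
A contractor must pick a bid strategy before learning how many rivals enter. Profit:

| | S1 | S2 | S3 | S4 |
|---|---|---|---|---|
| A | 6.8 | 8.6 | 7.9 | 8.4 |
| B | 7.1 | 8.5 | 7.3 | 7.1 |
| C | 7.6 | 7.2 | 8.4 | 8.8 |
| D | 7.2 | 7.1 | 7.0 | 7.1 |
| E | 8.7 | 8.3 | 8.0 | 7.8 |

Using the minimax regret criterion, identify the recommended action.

Column bests: S1=8.7, S2=8.6, S3=8.4, S4=8.8.
A regrets: 1.9, 0.0, 0.5, 0.4 → max 1.9
B regrets: 1.6, 0.1, 1.1, 1.7 → max 1.7
C regrets: 1.1, 1.4, 0.0, 0.0 → max 1.4
D regrets: 1.5, 1.5, 1.4, 1.7 → max 1.7
E regrets: 0.0, 0.3, 0.4, 1.0 → max 1.0
Smallest max regret = 1.0 → E.

E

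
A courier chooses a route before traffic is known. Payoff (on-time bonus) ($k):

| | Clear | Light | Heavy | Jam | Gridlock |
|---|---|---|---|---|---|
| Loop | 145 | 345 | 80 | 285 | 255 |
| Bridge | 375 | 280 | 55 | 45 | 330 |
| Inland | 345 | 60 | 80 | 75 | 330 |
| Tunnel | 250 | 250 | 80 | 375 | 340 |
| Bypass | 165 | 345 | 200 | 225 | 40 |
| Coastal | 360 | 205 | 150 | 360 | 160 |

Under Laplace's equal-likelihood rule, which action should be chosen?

Tunnel

Row averages: Loop=222, Bridge=217, Inland=178, Tunnel=259, Bypass=195, Coastal=247
Highest average = 259 → Tunnel.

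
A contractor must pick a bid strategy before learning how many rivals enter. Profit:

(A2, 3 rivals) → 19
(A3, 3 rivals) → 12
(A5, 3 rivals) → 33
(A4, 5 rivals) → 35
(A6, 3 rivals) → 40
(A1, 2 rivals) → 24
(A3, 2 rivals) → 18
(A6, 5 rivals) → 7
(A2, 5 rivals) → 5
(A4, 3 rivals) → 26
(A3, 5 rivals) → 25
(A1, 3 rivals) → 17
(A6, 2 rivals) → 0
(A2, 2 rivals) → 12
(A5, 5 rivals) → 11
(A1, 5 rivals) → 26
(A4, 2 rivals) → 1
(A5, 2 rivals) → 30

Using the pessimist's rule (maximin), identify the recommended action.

Row minima: A1=17, A2=5, A3=12, A4=1, A5=11, A6=0
Best worst-case = 17 → A1.

A1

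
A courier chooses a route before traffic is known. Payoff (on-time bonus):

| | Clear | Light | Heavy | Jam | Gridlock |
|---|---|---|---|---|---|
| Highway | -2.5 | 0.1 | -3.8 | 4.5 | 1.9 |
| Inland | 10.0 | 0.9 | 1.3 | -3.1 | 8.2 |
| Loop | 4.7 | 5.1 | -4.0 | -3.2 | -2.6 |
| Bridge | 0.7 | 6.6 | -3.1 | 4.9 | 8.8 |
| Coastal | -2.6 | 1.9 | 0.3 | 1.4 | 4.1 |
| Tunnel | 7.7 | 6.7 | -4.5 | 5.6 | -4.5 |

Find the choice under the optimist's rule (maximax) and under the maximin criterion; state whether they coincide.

Row maxima: Highway=4.5, Inland=10.0, Loop=5.1, Bridge=8.8, Coastal=4.1, Tunnel=7.7
Best best-case = 10.0 → Inland.
Row minima: Highway=-3.8, Inland=-3.1, Loop=-4.0, Bridge=-3.1, Coastal=-2.6, Tunnel=-4.5
Best worst-case = -2.6 → Coastal.

maximax → Inland; maximin → Coastal (disagree)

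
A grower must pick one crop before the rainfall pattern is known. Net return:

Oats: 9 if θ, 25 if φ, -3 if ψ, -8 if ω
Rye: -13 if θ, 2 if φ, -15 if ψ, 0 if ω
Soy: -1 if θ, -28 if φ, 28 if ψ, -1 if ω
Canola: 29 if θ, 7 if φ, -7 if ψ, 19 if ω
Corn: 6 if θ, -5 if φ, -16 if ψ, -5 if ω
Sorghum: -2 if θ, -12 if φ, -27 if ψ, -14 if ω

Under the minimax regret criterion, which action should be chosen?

Column bests: θ=29, φ=25, ψ=28, ω=19.
Oats regrets: 20, 0, 31, 27 → max 31
Rye regrets: 42, 23, 43, 19 → max 43
Soy regrets: 30, 53, 0, 20 → max 53
Canola regrets: 0, 18, 35, 0 → max 35
Corn regrets: 23, 30, 44, 24 → max 44
Sorghum regrets: 31, 37, 55, 33 → max 55
Smallest max regret = 31 → Oats.

Oats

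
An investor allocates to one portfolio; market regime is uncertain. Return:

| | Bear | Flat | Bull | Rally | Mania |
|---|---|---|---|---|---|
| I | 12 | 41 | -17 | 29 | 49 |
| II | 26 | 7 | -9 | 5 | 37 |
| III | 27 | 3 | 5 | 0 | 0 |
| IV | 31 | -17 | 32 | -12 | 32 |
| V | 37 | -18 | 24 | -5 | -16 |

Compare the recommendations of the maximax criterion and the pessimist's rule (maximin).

Row maxima: I=49, II=37, III=27, IV=32, V=37
Best best-case = 49 → I.
Row minima: I=-17, II=-9, III=0, IV=-17, V=-18
Best worst-case = 0 → III.

maximax → I; maximin → III (disagree)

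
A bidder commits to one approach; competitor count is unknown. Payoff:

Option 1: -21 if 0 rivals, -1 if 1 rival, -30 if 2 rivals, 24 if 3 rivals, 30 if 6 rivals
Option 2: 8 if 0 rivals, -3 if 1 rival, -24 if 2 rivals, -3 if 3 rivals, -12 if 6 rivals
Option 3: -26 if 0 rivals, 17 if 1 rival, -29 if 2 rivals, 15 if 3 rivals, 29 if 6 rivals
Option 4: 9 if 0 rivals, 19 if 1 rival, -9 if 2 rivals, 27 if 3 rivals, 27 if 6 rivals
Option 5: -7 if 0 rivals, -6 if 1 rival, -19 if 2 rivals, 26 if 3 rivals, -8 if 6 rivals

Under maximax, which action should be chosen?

Option 1

Row maxima: Option 1=30, Option 2=8, Option 3=29, Option 4=27, Option 5=26
Best best-case = 30 → Option 1.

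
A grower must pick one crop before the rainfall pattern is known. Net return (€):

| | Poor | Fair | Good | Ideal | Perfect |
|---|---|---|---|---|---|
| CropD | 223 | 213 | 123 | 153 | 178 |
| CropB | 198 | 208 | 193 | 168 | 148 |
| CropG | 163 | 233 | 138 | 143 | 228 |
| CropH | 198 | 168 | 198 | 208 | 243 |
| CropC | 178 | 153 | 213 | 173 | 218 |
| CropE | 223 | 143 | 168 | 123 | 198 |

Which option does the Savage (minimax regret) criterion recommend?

Column bests: Poor=223, Fair=233, Good=213, Ideal=208, Perfect=243.
CropD regrets: 0, 20, 90, 55, 65 → max 90
CropB regrets: 25, 25, 20, 40, 95 → max 95
CropG regrets: 60, 0, 75, 65, 15 → max 75
CropH regrets: 25, 65, 15, 0, 0 → max 65
CropC regrets: 45, 80, 0, 35, 25 → max 80
CropE regrets: 0, 90, 45, 85, 45 → max 90
Smallest max regret = 65 → CropH.

CropH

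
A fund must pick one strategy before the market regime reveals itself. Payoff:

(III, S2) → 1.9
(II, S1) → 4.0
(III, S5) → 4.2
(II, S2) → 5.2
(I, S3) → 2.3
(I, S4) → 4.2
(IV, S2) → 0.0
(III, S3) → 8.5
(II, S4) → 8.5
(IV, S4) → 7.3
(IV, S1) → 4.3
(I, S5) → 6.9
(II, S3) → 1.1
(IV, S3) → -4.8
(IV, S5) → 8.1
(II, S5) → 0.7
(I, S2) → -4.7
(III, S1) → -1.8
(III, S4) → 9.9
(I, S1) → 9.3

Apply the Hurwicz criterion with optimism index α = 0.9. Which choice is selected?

III

I: 0.9·9.3 + 0.1·(-4.7) = 7.9
II: 0.9·8.5 + 0.1·0.7 = 7.72
III: 0.9·9.9 + 0.1·(-1.8) = 8.73
IV: 0.9·8.1 + 0.1·(-4.8) = 6.81
Highest Hurwicz score = 8.73 → III.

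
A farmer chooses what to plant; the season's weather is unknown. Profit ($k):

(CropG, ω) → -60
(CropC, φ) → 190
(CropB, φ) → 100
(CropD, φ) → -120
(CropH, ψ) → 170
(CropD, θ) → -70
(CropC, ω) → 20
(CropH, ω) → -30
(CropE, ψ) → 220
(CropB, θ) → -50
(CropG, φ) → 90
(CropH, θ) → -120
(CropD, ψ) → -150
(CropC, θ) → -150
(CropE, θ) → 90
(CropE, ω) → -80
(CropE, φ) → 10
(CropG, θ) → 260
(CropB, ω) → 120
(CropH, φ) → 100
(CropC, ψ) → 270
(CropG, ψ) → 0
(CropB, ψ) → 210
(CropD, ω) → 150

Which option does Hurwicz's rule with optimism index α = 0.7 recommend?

CropG

CropE: 0.7·220 + 0.3·(-80) = 130
CropB: 0.7·210 + 0.3·(-50) = 132
CropG: 0.7·260 + 0.3·(-60) = 164
CropC: 0.7·270 + 0.3·(-150) = 144
CropD: 0.7·150 + 0.3·(-150) = 60
CropH: 0.7·170 + 0.3·(-120) = 83
Highest Hurwicz score = 164 → CropG.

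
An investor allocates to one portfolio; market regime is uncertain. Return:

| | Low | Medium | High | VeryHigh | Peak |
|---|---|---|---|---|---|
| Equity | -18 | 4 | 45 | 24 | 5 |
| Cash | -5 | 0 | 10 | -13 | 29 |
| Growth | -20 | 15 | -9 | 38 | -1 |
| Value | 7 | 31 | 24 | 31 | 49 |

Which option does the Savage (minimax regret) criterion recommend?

Column bests: Low=7, Medium=31, High=45, VeryHigh=38, Peak=49.
Equity regrets: 25, 27, 0, 14, 44 → max 44
Cash regrets: 12, 31, 35, 51, 20 → max 51
Growth regrets: 27, 16, 54, 0, 50 → max 54
Value regrets: 0, 0, 21, 7, 0 → max 21
Smallest max regret = 21 → Value.

Value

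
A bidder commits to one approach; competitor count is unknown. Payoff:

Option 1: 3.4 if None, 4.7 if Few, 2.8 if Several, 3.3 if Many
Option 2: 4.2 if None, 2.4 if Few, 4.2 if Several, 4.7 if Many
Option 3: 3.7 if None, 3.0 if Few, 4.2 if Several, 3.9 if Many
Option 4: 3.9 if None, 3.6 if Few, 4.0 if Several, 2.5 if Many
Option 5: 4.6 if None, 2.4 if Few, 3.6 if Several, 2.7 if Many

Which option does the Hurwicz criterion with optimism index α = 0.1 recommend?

Option 3

Option 1: 0.1·4.7 + 0.9·2.8 = 2.99
Option 2: 0.1·4.7 + 0.9·2.4 = 2.63
Option 3: 0.1·4.2 + 0.9·3.0 = 3.12
Option 4: 0.1·4.0 + 0.9·2.5 = 2.65
Option 5: 0.1·4.6 + 0.9·2.4 = 2.62
Highest Hurwicz score = 3.12 → Option 3.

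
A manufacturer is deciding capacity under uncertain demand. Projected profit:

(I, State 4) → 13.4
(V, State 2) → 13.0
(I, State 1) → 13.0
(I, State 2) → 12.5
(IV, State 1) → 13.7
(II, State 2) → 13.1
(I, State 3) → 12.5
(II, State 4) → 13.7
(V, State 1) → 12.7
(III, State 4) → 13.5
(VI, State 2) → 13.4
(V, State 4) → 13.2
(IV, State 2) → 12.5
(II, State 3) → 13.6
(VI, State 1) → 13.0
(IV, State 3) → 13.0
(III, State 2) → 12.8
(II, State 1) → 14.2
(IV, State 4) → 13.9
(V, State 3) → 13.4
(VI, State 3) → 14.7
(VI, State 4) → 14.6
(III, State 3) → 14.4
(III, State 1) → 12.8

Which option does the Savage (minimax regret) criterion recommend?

Column bests: State 1=14.2, State 2=13.4, State 3=14.7, State 4=14.6.
I regrets: 1.2, 0.9, 2.2, 1.2 → max 2.2
II regrets: 0.0, 0.3, 1.1, 0.9 → max 1.1
III regrets: 1.4, 0.6, 0.3, 1.1 → max 1.4
IV regrets: 0.5, 0.9, 1.7, 0.7 → max 1.7
V regrets: 1.5, 0.4, 1.3, 1.4 → max 1.5
VI regrets: 1.2, 0.0, 0.0, 0.0 → max 1.2
Smallest max regret = 1.1 → II.

II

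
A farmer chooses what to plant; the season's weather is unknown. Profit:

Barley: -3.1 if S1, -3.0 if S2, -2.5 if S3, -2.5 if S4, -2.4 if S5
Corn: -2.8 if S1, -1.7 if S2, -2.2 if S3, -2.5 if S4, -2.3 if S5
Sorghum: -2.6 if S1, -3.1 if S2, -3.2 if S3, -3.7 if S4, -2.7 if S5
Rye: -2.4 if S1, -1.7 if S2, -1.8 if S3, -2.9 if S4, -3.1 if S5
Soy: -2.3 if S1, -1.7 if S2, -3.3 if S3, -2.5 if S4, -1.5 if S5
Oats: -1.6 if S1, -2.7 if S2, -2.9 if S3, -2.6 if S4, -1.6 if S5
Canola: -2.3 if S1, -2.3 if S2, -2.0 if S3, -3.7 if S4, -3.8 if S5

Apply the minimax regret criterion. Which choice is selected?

Oats

Column bests: S1=-1.6, S2=-1.7, S3=-1.8, S4=-2.5, S5=-1.5.
Barley regrets: 1.5, 1.3, 0.7, 0.0, 0.9 → max 1.5
Corn regrets: 1.2, 0.0, 0.4, 0.0, 0.8 → max 1.2
Sorghum regrets: 1.0, 1.4, 1.4, 1.2, 1.2 → max 1.4
Rye regrets: 0.8, 0.0, 0.0, 0.4, 1.6 → max 1.6
Soy regrets: 0.7, 0.0, 1.5, 0.0, 0.0 → max 1.5
Oats regrets: 0.0, 1.0, 1.1, 0.1, 0.1 → max 1.1
Canola regrets: 0.7, 0.6, 0.2, 1.2, 2.3 → max 2.3
Smallest max regret = 1.1 → Oats.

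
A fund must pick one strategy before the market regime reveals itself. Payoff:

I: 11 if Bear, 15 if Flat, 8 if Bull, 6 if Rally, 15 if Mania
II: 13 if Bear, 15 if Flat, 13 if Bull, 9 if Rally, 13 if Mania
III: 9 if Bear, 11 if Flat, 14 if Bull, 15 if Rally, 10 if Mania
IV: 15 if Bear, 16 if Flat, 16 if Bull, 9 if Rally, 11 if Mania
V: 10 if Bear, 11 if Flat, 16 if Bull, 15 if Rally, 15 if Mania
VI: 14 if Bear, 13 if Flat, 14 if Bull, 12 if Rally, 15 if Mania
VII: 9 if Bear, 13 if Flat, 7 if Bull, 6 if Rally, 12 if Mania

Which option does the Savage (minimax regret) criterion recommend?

VI

Column bests: Bear=15, Flat=16, Bull=16, Rally=15, Mania=15.
I regrets: 4, 1, 8, 9, 0 → max 9
II regrets: 2, 1, 3, 6, 2 → max 6
III regrets: 6, 5, 2, 0, 5 → max 6
IV regrets: 0, 0, 0, 6, 4 → max 6
V regrets: 5, 5, 0, 0, 0 → max 5
VI regrets: 1, 3, 2, 3, 0 → max 3
VII regrets: 6, 3, 9, 9, 3 → max 9
Smallest max regret = 3 → VI.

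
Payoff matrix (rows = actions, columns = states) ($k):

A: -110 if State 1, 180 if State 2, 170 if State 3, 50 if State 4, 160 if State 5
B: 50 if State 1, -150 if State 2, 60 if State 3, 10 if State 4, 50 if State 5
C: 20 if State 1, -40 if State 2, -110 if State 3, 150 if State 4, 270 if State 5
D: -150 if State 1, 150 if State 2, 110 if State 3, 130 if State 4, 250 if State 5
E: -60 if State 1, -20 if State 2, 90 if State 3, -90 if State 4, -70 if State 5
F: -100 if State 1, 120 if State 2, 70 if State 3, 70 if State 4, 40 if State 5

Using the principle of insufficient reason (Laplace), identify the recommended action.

D

Row averages: A=90, B=4, C=58, D=98, E=-30, F=40
Highest average = 98 → D.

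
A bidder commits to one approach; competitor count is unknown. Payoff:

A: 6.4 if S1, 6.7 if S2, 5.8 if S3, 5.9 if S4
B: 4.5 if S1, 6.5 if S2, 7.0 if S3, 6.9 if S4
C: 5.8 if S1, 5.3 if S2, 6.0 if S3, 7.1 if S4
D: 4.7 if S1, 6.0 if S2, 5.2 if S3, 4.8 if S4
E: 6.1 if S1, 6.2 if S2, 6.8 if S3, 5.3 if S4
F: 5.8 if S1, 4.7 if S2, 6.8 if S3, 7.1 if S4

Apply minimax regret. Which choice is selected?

Column bests: S1=6.4, S2=6.7, S3=7.0, S4=7.1.
A regrets: 0.0, 0.0, 1.2, 1.2 → max 1.2
B regrets: 1.9, 0.2, 0.0, 0.2 → max 1.9
C regrets: 0.6, 1.4, 1.0, 0.0 → max 1.4
D regrets: 1.7, 0.7, 1.8, 2.3 → max 2.3
E regrets: 0.3, 0.5, 0.2, 1.8 → max 1.8
F regrets: 0.6, 2.0, 0.2, 0.0 → max 2.0
Smallest max regret = 1.2 → A.

A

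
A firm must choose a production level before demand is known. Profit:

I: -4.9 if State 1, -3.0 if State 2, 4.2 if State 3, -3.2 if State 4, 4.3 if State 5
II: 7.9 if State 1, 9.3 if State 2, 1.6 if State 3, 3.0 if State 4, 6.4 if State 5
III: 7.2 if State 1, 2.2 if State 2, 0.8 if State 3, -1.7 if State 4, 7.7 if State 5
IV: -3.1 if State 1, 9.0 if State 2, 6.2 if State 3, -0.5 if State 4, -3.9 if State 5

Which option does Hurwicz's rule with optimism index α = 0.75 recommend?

II

I: 0.75·4.3 + 0.25·(-4.9) = 2
II: 0.75·9.3 + 0.25·1.6 = 7.375
III: 0.75·7.7 + 0.25·(-1.7) = 5.35
IV: 0.75·9.0 + 0.25·(-3.9) = 5.775
Highest Hurwicz score = 7.375 → II.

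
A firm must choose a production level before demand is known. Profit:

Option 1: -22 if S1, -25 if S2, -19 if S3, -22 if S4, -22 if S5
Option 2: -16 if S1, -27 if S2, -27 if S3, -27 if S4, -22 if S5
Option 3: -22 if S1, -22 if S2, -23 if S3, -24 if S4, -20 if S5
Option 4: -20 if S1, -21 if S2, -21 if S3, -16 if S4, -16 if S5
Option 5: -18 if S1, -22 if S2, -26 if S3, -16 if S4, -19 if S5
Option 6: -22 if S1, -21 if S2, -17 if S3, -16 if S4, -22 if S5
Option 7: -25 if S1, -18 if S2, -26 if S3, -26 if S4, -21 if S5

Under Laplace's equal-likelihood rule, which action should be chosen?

Row averages: Option 1=-22, Option 2=-23.8, Option 3=-22.2, Option 4=-18.8, Option 5=-20.2, Option 6=-19.6, Option 7=-23.2
Highest average = -18.8 → Option 4.

Option 4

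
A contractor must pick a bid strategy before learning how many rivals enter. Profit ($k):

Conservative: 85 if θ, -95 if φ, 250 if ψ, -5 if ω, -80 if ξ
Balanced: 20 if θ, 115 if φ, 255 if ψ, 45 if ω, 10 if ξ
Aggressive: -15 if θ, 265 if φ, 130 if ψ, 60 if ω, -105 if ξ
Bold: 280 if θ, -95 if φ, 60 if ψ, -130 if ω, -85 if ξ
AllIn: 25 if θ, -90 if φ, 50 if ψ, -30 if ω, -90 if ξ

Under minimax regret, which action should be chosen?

Balanced

Column bests: θ=280, φ=265, ψ=255, ω=60, ξ=10.
Conservative regrets: 195, 360, 5, 65, 90 → max 360
Balanced regrets: 260, 150, 0, 15, 0 → max 260
Aggressive regrets: 295, 0, 125, 0, 115 → max 295
Bold regrets: 0, 360, 195, 190, 95 → max 360
AllIn regrets: 255, 355, 205, 90, 100 → max 355
Smallest max regret = 260 → Balanced.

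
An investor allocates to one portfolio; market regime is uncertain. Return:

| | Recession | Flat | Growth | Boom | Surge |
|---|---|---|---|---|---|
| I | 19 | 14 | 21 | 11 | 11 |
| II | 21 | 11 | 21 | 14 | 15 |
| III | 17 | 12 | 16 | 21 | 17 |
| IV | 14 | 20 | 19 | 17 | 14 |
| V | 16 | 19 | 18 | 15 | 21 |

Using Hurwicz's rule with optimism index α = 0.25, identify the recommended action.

I: 0.25·21 + 0.75·11 = 13.5
II: 0.25·21 + 0.75·11 = 13.5
III: 0.25·21 + 0.75·12 = 14.25
IV: 0.25·20 + 0.75·14 = 15.5
V: 0.25·21 + 0.75·15 = 16.5
Highest Hurwicz score = 16.5 → V.

V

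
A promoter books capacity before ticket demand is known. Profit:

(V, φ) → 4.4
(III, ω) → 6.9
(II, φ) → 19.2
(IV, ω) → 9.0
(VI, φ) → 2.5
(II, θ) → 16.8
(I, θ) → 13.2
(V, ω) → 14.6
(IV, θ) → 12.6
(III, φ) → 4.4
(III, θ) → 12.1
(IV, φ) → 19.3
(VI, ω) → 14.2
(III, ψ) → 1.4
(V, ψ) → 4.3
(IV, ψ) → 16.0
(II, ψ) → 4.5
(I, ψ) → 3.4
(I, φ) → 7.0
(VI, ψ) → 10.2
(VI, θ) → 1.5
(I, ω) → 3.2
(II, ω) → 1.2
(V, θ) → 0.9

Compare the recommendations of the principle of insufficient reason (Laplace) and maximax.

Row averages: I=6.7, II=10.425, III=6.2, IV=14.225, V=6.05, VI=7.1
Highest average = 14.225 → IV.
Row maxima: I=13.2, II=19.2, III=12.1, IV=19.3, V=14.6, VI=14.2
Best best-case = 19.3 → IV.

laplace → IV; maximax → IV (agree)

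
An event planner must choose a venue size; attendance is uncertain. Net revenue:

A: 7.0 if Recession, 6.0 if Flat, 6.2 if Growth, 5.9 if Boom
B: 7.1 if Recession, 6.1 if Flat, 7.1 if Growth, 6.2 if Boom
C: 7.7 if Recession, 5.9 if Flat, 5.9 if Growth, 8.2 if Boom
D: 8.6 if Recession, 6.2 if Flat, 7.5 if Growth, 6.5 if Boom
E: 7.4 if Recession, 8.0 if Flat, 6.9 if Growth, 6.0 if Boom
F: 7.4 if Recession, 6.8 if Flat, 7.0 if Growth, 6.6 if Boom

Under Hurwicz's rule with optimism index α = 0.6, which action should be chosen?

A: 0.6·7.0 + 0.4·5.9 = 6.56
B: 0.6·7.1 + 0.4·6.1 = 6.7
C: 0.6·8.2 + 0.4·5.9 = 7.28
D: 0.6·8.6 + 0.4·6.2 = 7.64
E: 0.6·8.0 + 0.4·6.0 = 7.2
F: 0.6·7.4 + 0.4·6.6 = 7.08
Highest Hurwicz score = 7.64 → D.

D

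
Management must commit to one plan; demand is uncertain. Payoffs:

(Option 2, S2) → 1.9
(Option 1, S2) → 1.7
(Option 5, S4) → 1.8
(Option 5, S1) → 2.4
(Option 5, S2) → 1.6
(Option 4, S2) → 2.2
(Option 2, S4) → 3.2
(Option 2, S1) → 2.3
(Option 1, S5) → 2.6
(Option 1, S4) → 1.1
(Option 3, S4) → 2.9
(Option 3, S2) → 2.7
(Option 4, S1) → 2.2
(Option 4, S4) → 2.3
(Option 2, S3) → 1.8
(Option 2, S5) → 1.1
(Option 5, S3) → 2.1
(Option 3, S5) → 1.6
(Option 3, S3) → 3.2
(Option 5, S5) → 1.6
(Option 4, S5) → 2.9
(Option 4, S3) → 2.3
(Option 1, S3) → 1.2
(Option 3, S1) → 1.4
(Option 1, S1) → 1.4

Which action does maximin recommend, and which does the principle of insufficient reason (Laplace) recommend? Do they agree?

maximin → Option 4; laplace → Option 4 (agree)

Row minima: Option 1=1.1, Option 2=1.1, Option 3=1.4, Option 4=2.2, Option 5=1.6
Best worst-case = 2.2 → Option 4.
Row averages: Option 1=1.6, Option 2=2.06, Option 3=2.36, Option 4=2.38, Option 5=1.9
Highest average = 2.38 → Option 4.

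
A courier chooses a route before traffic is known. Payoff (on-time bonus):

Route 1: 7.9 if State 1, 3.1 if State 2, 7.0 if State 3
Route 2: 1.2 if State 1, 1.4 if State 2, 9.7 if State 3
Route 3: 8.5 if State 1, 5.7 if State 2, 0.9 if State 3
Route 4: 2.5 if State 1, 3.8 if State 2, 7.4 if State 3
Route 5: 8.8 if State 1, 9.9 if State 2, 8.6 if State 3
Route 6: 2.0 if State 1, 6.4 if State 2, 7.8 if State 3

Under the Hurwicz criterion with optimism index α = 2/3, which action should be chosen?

Route 5

Route 1: 2/3·7.9 + 1/3·3.1 = 6.3
Route 2: 2/3·9.7 + 1/3·1.2 = 103/15
Route 3: 2/3·8.5 + 1/3·0.9 = 179/30
Route 4: 2/3·7.4 + 1/3·2.5 = 173/30
Route 5: 2/3·9.9 + 1/3·8.6 = 142/15
Route 6: 2/3·7.8 + 1/3·2.0 = 88/15
Highest Hurwicz score = 142/15 → Route 5.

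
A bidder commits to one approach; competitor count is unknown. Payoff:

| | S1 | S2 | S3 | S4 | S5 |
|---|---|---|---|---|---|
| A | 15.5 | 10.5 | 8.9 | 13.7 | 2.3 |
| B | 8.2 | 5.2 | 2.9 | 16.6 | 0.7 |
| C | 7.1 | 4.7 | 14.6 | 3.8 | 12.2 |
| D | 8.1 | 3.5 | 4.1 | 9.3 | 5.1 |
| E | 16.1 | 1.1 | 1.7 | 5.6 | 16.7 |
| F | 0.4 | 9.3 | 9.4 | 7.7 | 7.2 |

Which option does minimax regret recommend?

D

Column bests: S1=16.1, S2=10.5, S3=14.6, S4=16.6, S5=16.7.
A regrets: 0.6, 0.0, 5.7, 2.9, 14.4 → max 14.4
B regrets: 7.9, 5.3, 11.7, 0.0, 16.0 → max 16.0
C regrets: 9.0, 5.8, 0.0, 12.8, 4.5 → max 12.8
D regrets: 8.0, 7.0, 10.5, 7.3, 11.6 → max 11.6
E regrets: 0.0, 9.4, 12.9, 11.0, 0.0 → max 12.9
F regrets: 15.7, 1.2, 5.2, 8.9, 9.5 → max 15.7
Smallest max regret = 11.6 → D.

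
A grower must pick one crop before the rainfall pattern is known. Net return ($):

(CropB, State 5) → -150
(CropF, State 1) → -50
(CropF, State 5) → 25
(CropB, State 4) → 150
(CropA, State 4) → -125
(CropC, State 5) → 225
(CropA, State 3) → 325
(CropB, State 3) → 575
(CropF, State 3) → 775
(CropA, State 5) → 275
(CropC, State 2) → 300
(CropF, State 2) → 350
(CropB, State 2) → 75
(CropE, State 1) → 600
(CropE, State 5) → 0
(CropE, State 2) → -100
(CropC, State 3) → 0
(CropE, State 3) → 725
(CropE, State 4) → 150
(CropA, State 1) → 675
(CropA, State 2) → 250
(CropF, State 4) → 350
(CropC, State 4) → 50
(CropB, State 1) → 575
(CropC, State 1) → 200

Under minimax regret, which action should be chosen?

Column bests: State 1=675, State 2=350, State 3=775, State 4=350, State 5=275.
CropF regrets: 725, 0, 0, 0, 250 → max 725
CropB regrets: 100, 275, 200, 200, 425 → max 425
CropA regrets: 0, 100, 450, 475, 0 → max 475
CropE regrets: 75, 450, 50, 200, 275 → max 450
CropC regrets: 475, 50, 775, 300, 50 → max 775
Smallest max regret = 425 → CropB.

CropB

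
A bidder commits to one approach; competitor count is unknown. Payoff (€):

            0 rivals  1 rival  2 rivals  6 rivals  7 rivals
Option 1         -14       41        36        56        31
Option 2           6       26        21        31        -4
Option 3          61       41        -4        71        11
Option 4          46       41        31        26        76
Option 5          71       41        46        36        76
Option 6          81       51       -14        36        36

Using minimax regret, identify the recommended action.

Option 5

Column bests: 0 rivals=81, 1 rival=51, 2 rivals=46, 6 rivals=71, 7 rivals=76.
Option 1 regrets: 95, 10, 10, 15, 45 → max 95
Option 2 regrets: 75, 25, 25, 40, 80 → max 80
Option 3 regrets: 20, 10, 50, 0, 65 → max 65
Option 4 regrets: 35, 10, 15, 45, 0 → max 45
Option 5 regrets: 10, 10, 0, 35, 0 → max 35
Option 6 regrets: 0, 0, 60, 35, 40 → max 60
Smallest max regret = 35 → Option 5.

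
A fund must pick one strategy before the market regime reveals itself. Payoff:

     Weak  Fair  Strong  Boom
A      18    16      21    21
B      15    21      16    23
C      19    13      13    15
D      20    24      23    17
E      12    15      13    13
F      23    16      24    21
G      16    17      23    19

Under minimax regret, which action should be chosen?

D

Column bests: Weak=23, Fair=24, Strong=24, Boom=23.
A regrets: 5, 8, 3, 2 → max 8
B regrets: 8, 3, 8, 0 → max 8
C regrets: 4, 11, 11, 8 → max 11
D regrets: 3, 0, 1, 6 → max 6
E regrets: 11, 9, 11, 10 → max 11
F regrets: 0, 8, 0, 2 → max 8
G regrets: 7, 7, 1, 4 → max 7
Smallest max regret = 6 → D.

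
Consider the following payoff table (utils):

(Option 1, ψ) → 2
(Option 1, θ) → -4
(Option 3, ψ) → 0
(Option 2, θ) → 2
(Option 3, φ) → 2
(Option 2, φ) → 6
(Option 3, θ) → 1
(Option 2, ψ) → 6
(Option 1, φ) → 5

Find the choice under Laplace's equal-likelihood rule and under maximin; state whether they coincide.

Row averages: Option 1=1, Option 2=14/3, Option 3=1
Highest average = 14/3 → Option 2.
Row minima: Option 1=-4, Option 2=2, Option 3=0
Best worst-case = 2 → Option 2.

laplace → Option 2; maximin → Option 2 (agree)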